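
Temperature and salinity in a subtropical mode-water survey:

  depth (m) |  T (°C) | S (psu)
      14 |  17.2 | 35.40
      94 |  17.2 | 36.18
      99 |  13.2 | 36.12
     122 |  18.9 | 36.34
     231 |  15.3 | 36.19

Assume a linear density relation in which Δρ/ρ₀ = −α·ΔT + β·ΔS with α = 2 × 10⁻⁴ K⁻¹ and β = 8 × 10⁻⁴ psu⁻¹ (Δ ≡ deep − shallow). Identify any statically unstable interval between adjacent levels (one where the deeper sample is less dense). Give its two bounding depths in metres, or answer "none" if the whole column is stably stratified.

Evaluate Δρ/ρ₀ = −αΔT + βΔS across each adjacent pair:
  14–94 m: −αΔT+βΔS = −(2 × 10⁻⁴)(+0.0)+(8 × 10⁻⁴)(+0.78) = 6.2 × 10⁻⁴ → stable
  94–99 m: −αΔT+βΔS = −(2 × 10⁻⁴)(-4.0)+(8 × 10⁻⁴)(-0.06) = 7.5 × 10⁻⁴ → stable
  99–122 m: −αΔT+βΔS = −(2 × 10⁻⁴)(+5.7)+(8 × 10⁻⁴)(+0.22) = -9.6 × 10⁻⁴ → UNSTABLE
  122–231 m: −αΔT+βΔS = −(2 × 10⁻⁴)(-3.6)+(8 × 10⁻⁴)(-0.15) = 6.0 × 10⁻⁴ → stable
The 99–122 m interval has Δρ < 0: lighter water underlies denser water.

99–122 m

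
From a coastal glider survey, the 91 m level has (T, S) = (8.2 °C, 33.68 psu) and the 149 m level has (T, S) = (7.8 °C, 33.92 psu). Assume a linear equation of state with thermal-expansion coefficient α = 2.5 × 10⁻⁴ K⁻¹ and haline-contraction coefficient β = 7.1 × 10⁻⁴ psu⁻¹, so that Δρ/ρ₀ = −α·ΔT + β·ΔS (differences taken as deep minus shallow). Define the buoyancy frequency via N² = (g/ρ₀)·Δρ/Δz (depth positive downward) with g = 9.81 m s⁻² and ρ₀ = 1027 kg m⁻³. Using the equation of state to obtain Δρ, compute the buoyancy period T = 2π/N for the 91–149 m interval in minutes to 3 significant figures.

15.5 min

ΔT = -0.4 K, ΔS = +0.24 psu (deep − shallow).
Δρ/ρ₀ = −αΔT + βΔS = 1.00 × 10⁻⁴ + 1.704 × 10⁻⁴ = 2.704 × 10⁻⁴, so Δρ ≈ 0.2777 kg m⁻³.
N² = (g/ρ₀)·Δρ/Δz = g·(Δρ/ρ₀)/Δz = 9.81 × 2.704 × 10⁻⁴ / 58 = 4.5735 × 10⁻⁵ s⁻².
N = √(4.5735 × 10⁻⁵) = 6.7628 × 10⁻³ rad s⁻¹ → T = 2π/N = 929.08 s = 15.485 min ≈ 15.5 min.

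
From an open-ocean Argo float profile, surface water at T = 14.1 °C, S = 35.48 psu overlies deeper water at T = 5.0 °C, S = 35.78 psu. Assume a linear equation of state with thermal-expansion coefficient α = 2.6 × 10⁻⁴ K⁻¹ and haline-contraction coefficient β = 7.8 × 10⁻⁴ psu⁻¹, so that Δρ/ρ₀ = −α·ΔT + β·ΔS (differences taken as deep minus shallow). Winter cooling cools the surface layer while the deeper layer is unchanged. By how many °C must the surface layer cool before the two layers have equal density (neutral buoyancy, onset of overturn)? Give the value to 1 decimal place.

10.0 °C

Neutral buoyancy requires Δρ = 0, i.e. −α(T_deep − T_surf′) + β(S_deep − S_surf) = 0.
T_surf′ = T_deep − (β/α)·ΔS = 5.0 − (7.8 × 10⁻⁴/2.6 × 10⁻⁴)·(+0.30) = 4.100 °C.
Cooling required: 14.1 − (4.100) = 10.000 °C.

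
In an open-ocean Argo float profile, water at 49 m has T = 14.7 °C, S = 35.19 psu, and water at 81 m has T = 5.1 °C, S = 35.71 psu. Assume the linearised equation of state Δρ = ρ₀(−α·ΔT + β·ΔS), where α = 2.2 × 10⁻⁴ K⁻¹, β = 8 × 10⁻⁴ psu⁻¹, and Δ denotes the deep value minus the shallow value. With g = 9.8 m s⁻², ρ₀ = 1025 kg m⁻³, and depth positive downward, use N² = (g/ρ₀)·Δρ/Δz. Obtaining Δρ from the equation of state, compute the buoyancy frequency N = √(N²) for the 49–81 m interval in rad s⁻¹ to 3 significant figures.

ΔT = -9.6 K, ΔS = +0.52 psu (deep − shallow).
Δρ/ρ₀ = −αΔT + βΔS = 2.112 × 10⁻³ + 4.16 × 10⁻⁴ = 2.528 × 10⁻³, so Δρ ≈ 2.591 kg m⁻³.
N² = (g/ρ₀)·Δρ/Δz = g·(Δρ/ρ₀)/Δz = 9.8 × 2.528 × 10⁻³ / 32 = 7.7420 × 10⁻⁴ s⁻².
N = √(7.7420 × 10⁻⁴) = 0.027824 rad s⁻¹ ≈ 0.0278 rad s⁻¹.

0.0278 rad s⁻¹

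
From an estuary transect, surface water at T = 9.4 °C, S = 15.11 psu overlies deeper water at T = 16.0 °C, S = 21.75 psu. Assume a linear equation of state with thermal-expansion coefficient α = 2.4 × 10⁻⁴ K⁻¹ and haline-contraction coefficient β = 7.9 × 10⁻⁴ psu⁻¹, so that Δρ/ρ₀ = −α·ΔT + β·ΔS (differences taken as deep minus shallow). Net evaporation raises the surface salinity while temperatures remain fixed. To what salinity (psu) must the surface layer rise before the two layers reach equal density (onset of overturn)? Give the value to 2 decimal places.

Neutral buoyancy requires −α(T_deep − T_surf) + β(S_deep − S_surf′) = 0.
S_surf′ = S_deep − (α/β)·ΔT = 21.75 − (2.4 × 10⁻⁴/7.9 × 10⁻⁴)·(+6.6) = 19.7449 psu.
Increase required: 19.7449 − 15.11 = 4.6349 psu.

19.74 psu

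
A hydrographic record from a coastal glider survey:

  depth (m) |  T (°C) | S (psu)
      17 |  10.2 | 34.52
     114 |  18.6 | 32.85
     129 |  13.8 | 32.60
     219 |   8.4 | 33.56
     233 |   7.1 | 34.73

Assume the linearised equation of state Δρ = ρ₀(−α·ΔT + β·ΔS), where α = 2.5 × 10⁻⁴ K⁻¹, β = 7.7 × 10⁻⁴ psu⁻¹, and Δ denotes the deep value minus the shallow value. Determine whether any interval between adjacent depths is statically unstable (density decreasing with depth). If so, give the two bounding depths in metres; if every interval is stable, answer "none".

17–114 m

Evaluate Δρ/ρ₀ = −αΔT + βΔS across each adjacent pair:
  17–114 m: −αΔT+βΔS = −(2.5 × 10⁻⁴)(+8.4)+(7.7 × 10⁻⁴)(-1.67) = -3.4 × 10⁻³ → UNSTABLE
  114–129 m: −αΔT+βΔS = −(2.5 × 10⁻⁴)(-4.8)+(7.7 × 10⁻⁴)(-0.25) = 1.0 × 10⁻³ → stable
  129–219 m: −αΔT+βΔS = −(2.5 × 10⁻⁴)(-5.4)+(7.7 × 10⁻⁴)(+0.96) = 2.1 × 10⁻³ → stable
  219–233 m: −αΔT+βΔS = −(2.5 × 10⁻⁴)(-1.3)+(7.7 × 10⁻⁴)(+1.17) = 1.2 × 10⁻³ → stable
The 17–114 m interval has Δρ < 0: lighter water underlies denser water.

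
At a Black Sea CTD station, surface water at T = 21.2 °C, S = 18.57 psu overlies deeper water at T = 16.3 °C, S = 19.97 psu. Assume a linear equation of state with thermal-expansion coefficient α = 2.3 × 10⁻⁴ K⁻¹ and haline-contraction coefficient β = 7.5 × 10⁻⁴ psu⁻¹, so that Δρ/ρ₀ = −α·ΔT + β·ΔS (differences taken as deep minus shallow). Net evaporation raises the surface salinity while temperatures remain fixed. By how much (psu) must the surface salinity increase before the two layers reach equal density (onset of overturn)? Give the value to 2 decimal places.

Neutral buoyancy requires −α(T_deep − T_surf) + β(S_deep − S_surf′) = 0.
S_surf′ = S_deep − (α/β)·ΔT = 19.97 − (2.3 × 10⁻⁴/7.5 × 10⁻⁴)·(-4.9) = 21.4727 psu.
Increase required: 21.4727 − 18.57 = 2.9027 psu.

2.90 psu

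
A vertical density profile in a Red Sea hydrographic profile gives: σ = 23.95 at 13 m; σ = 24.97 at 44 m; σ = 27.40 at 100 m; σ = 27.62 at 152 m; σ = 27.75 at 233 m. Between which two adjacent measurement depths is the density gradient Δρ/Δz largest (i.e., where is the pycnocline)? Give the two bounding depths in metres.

Compute the density gradient over each adjacent pair:
  13–44 m: Δρ/Δz = 1.02/31 = 0.033 kg m⁻⁴
  44–100 m: Δρ/Δz = 2.43/56 = 0.043 kg m⁻⁴
  100–152 m: Δρ/Δz = 0.22/52 = 4.2 × 10⁻³ kg m⁻⁴
  152–233 m: Δρ/Δz = 0.13/81 = 1.6 × 10⁻³ kg m⁻⁴
The largest gradient is in the 44–100 m interval — the pycnocline.

44–100 m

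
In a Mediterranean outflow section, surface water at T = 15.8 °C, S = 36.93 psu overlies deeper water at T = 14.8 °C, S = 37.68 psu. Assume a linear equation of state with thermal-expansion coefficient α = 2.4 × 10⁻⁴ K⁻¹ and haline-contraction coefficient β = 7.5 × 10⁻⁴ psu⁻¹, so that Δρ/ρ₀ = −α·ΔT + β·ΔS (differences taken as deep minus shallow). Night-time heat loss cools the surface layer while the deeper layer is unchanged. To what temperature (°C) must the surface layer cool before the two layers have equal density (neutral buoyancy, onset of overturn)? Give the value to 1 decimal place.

Neutral buoyancy requires Δρ = 0, i.e. −α(T_deep − T_surf′) + β(S_deep − S_surf) = 0.
T_surf′ = T_deep − (β/α)·ΔS = 14.8 − (7.5 × 10⁻⁴/2.4 × 10⁻⁴)·(+0.75) = 12.456 °C.
Cooling required: 15.8 − (12.456) = 3.344 °C.

12.5 °C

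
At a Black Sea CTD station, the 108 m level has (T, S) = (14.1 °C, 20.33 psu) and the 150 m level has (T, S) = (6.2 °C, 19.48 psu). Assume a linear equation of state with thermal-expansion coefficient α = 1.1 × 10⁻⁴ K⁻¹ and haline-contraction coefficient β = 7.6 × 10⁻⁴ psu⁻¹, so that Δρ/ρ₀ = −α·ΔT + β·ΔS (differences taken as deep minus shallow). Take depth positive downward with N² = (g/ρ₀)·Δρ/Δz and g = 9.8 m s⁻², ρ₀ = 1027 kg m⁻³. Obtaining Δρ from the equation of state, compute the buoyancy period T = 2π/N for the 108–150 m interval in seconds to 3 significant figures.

871 s

ΔT = -7.9 K, ΔS = -0.85 psu (deep − shallow).
Δρ/ρ₀ = −αΔT + βΔS = 8.69 × 10⁻⁴ − 6.46 × 10⁻⁴ = 2.23 × 10⁻⁴, so Δρ ≈ 0.2290 kg m⁻³.
N² = (g/ρ₀)·Δρ/Δz = g·(Δρ/ρ₀)/Δz = 9.8 × 2.23 × 10⁻⁴ / 42 = 5.2033 × 10⁻⁵ s⁻².
N = √(5.2033 × 10⁻⁵) = 7.2134 × 10⁻³ rad s⁻¹ → T = 2π/N = 871.04 s ≈ 871 s.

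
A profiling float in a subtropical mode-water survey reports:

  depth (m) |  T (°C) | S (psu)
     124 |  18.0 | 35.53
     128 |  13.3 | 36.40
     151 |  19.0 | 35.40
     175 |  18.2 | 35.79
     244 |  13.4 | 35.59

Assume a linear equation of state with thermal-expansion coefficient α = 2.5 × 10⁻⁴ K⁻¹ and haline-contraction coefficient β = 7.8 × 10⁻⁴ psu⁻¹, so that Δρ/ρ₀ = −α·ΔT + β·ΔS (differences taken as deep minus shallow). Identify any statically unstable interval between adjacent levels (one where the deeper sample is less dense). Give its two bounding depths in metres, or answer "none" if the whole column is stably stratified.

128–151 m

Evaluate Δρ/ρ₀ = −αΔT + βΔS across each adjacent pair:
  124–128 m: −αΔT+βΔS = −(2.5 × 10⁻⁴)(-4.7)+(7.8 × 10⁻⁴)(+0.87) = 1.9 × 10⁻³ → stable
  128–151 m: −αΔT+βΔS = −(2.5 × 10⁻⁴)(+5.7)+(7.8 × 10⁻⁴)(-1.00) = -2.2 × 10⁻³ → UNSTABLE
  151–175 m: −αΔT+βΔS = −(2.5 × 10⁻⁴)(-0.8)+(7.8 × 10⁻⁴)(+0.39) = 5.0 × 10⁻⁴ → stable
  175–244 m: −αΔT+βΔS = −(2.5 × 10⁻⁴)(-4.8)+(7.8 × 10⁻⁴)(-0.20) = 1.0 × 10⁻³ → stable
The 128–151 m interval has Δρ < 0: lighter water underlies denser water.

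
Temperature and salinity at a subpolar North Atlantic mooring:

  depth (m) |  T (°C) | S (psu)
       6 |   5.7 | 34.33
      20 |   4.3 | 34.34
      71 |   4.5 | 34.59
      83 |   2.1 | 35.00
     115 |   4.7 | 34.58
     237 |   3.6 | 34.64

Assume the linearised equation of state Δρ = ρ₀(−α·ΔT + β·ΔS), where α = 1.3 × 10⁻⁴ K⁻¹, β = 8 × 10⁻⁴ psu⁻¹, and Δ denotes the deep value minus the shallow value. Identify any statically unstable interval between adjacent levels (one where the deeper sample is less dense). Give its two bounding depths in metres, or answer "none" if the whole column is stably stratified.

Evaluate Δρ/ρ₀ = −αΔT + βΔS across each adjacent pair:
  6–20 m: −αΔT+βΔS = −(1.3 × 10⁻⁴)(-1.4)+(8 × 10⁻⁴)(+0.01) = 1.9 × 10⁻⁴ → stable
  20–71 m: −αΔT+βΔS = −(1.3 × 10⁻⁴)(+0.2)+(8 × 10⁻⁴)(+0.25) = 1.7 × 10⁻⁴ → stable
  71–83 m: −αΔT+βΔS = −(1.3 × 10⁻⁴)(-2.4)+(8 × 10⁻⁴)(+0.41) = 6.4 × 10⁻⁴ → stable
  83–115 m: −αΔT+βΔS = −(1.3 × 10⁻⁴)(+2.6)+(8 × 10⁻⁴)(-0.42) = -6.7 × 10⁻⁴ → UNSTABLE
  115–237 m: −αΔT+βΔS = −(1.3 × 10⁻⁴)(-1.1)+(8 × 10⁻⁴)(+0.06) = 1.9 × 10⁻⁴ → stable
The 83–115 m interval has Δρ < 0: lighter water underlies denser water.

83–115 m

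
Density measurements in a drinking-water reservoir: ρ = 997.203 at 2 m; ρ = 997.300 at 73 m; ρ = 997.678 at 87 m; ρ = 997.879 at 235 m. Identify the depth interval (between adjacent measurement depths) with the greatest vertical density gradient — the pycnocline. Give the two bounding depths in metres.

73–87 m

Compute the density gradient over each adjacent pair:
  2–73 m: Δρ/Δz = 0.097/71 = 1.4 × 10⁻³ kg m⁻⁴
  73–87 m: Δρ/Δz = 0.378/14 = 0.027 kg m⁻⁴
  87–235 m: Δρ/Δz = 0.201/148 = 1.4 × 10⁻³ kg m⁻⁴
The largest gradient is in the 73–87 m interval — the pycnocline.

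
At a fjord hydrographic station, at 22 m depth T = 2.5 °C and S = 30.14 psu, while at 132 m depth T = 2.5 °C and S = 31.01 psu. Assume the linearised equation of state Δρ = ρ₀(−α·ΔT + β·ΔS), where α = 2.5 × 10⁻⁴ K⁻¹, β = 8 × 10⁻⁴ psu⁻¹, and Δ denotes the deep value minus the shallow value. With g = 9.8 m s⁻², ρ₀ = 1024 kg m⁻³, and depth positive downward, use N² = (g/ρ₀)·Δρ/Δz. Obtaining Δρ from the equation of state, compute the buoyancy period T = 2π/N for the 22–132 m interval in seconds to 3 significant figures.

ΔT = +0.0 K, ΔS = +0.87 psu (deep − shallow).
Δρ/ρ₀ = −αΔT + βΔS = 0 + 6.96 × 10⁻⁴ = 6.96 × 10⁻⁴, so Δρ ≈ 0.7127 kg m⁻³.
N² = (g/ρ₀)·Δρ/Δz = g·(Δρ/ρ₀)/Δz = 9.8 × 6.96 × 10⁻⁴ / 110 = 6.2007 × 10⁻⁵ s⁻².
N = √(6.2007 × 10⁻⁵) = 7.8745 × 10⁻³ rad s⁻¹ → T = 2π/N = 797.92 s ≈ 798 s.

798 s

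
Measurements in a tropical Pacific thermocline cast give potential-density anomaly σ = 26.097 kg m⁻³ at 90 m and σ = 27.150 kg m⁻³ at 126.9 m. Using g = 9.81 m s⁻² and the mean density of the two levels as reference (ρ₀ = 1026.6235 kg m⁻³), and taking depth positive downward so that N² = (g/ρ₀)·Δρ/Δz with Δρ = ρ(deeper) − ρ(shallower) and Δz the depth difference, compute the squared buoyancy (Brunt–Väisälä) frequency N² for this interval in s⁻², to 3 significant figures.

2.73 × 10⁻⁴ s⁻²

Δρ = 1027.150 − 1026.097 = 1.053 kg m⁻³ over Δz = 126.9 − 90 = 36.9 m.
N² = (9.81/1026.6235) × (1.053/36.9) = 2.7268 × 10⁻⁴ s⁻² ≈ 2.73 × 10⁻⁴ s⁻².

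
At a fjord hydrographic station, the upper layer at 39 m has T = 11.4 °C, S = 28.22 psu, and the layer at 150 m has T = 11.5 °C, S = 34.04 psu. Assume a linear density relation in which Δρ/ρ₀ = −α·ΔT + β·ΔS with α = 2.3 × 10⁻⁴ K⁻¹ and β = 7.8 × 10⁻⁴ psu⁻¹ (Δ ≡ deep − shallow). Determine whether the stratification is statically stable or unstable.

stable

ΔT = 11.5 − 11.4 = +0.1 K and ΔS = 34.04 − 28.22 = +5.82 psu (deep − shallow).
−αΔT = -2.30 × 10⁻⁵; βΔS = 4.5396 × 10⁻³; sum Δρ/ρ₀ = 4.5166 × 10⁻³.
Δρ/ρ₀ > 0, so Δρ > 0: deeper water is denser → statically stable.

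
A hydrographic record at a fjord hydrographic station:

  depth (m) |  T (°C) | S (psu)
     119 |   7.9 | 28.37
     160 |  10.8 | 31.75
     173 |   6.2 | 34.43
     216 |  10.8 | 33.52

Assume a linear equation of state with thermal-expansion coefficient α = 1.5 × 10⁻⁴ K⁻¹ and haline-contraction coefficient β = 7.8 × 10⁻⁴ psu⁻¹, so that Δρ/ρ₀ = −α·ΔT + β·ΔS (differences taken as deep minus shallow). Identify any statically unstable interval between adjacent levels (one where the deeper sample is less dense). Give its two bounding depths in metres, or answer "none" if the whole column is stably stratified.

Evaluate Δρ/ρ₀ = −αΔT + βΔS across each adjacent pair:
  119–160 m: −αΔT+βΔS = −(1.5 × 10⁻⁴)(+2.9)+(7.8 × 10⁻⁴)(+3.38) = 2.2 × 10⁻³ → stable
  160–173 m: −αΔT+βΔS = −(1.5 × 10⁻⁴)(-4.6)+(7.8 × 10⁻⁴)(+2.68) = 2.8 × 10⁻³ → stable
  173–216 m: −αΔT+βΔS = −(1.5 × 10⁻⁴)(+4.6)+(7.8 × 10⁻⁴)(-0.91) = -1.4 × 10⁻³ → UNSTABLE
The 173–216 m interval has Δρ < 0: lighter water underlies denser water.

173–216 m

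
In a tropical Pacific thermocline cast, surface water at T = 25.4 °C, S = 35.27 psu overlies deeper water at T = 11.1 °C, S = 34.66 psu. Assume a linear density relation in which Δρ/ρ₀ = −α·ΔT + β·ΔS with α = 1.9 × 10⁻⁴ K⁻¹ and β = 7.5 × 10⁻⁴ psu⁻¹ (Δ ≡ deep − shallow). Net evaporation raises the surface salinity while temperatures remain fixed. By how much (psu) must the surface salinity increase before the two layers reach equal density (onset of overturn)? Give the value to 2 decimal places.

Neutral buoyancy requires −α(T_deep − T_surf) + β(S_deep − S_surf′) = 0.
S_surf′ = S_deep − (α/β)·ΔT = 34.66 − (1.9 × 10⁻⁴/7.5 × 10⁻⁴)·(-14.3) = 38.2827 psu.
Increase required: 38.2827 − 35.27 = 3.0127 psu.

3.01 psu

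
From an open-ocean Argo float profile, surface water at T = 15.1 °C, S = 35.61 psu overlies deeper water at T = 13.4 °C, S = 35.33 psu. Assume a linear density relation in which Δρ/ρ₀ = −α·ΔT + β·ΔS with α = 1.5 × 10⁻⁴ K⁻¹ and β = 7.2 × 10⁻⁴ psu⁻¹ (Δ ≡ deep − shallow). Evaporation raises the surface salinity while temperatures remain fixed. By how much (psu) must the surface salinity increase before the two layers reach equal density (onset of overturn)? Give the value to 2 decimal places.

0.07 psu

Neutral buoyancy requires −α(T_deep − T_surf) + β(S_deep − S_surf′) = 0.
S_surf′ = S_deep − (α/β)·ΔT = 35.33 − (1.5 × 10⁻⁴/7.2 × 10⁻⁴)·(-1.7) = 35.6842 psu.
Increase required: 35.6842 − 35.61 = 0.0742 psu.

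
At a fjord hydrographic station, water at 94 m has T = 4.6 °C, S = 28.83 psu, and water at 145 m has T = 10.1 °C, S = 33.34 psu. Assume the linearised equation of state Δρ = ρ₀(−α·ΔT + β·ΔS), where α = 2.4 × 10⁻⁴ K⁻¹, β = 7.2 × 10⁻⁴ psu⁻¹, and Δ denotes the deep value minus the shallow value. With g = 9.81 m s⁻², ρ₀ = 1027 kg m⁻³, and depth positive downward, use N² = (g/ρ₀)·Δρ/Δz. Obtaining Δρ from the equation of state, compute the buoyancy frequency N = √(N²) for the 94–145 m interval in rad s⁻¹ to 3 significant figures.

0.0193 rad s⁻¹

ΔT = +5.5 K, ΔS = +4.51 psu (deep − shallow).
Δρ/ρ₀ = −αΔT + βΔS = -1.32 × 10⁻³ + 3.2472 × 10⁻³ = 1.9272 × 10⁻³, so Δρ ≈ 1.979 kg m⁻³.
N² = (g/ρ₀)·Δρ/Δz = g·(Δρ/ρ₀)/Δz = 9.81 × 1.9272 × 10⁻³ / 51 = 3.7070 × 10⁻⁴ s⁻².
N = √(3.7070 × 10⁻⁴) = 0.019254 rad s⁻¹ ≈ 0.0193 rad s⁻¹.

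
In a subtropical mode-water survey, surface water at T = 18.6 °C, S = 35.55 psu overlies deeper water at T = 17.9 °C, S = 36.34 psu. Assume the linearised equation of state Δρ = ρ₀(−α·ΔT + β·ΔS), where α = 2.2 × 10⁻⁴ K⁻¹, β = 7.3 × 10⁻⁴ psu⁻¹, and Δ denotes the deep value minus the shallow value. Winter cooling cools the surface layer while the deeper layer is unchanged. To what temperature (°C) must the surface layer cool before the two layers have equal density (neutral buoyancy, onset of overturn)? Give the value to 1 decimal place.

Neutral buoyancy requires Δρ = 0, i.e. −α(T_deep − T_surf′) + β(S_deep − S_surf) = 0.
T_surf′ = T_deep − (β/α)·ΔS = 17.9 − (7.3 × 10⁻⁴/2.2 × 10⁻⁴)·(+0.79) = 15.279 °C.
Cooling required: 18.6 − (15.279) = 3.321 °C.

15.3 °C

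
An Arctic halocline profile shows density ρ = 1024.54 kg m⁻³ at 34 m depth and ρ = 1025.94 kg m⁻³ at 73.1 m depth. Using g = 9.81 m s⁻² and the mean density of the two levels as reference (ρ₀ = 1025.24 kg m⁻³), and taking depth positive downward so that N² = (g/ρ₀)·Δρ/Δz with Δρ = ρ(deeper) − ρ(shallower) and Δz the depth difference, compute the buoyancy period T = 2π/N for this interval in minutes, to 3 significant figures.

5.66 min

Δρ = 1025.94 − 1024.54 = 1.40 kg m⁻³ over Δz = 73.1 − 34 = 39.1 m.
N² = (9.81/1025.24) × (1.40/39.1) = 3.4261 × 10⁻⁴ s⁻².
N = √(3.4261 × 10⁻⁴) = 0.018510 rad s⁻¹, so T = 2π/N = 339.45 s = 5.6575 min ≈ 5.66 min.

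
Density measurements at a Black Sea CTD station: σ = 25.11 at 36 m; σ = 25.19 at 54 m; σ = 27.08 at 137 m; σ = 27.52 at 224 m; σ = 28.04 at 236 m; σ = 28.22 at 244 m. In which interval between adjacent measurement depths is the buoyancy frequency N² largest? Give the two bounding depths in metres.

224–236 m

Compute the density gradient over each adjacent pair:
  36–54 m: Δρ/Δz = 0.08/18 = 4.4 × 10⁻³ kg m⁻⁴
  54–137 m: Δρ/Δz = 1.89/83 = 0.023 kg m⁻⁴
  137–224 m: Δρ/Δz = 0.44/87 = 5.1 × 10⁻³ kg m⁻⁴
  224–236 m: Δρ/Δz = 0.52/12 = 0.043 kg m⁻⁴
  236–244 m: Δρ/Δz = 0.18/8 = 0.022 kg m⁻⁴
The largest gradient is in the 224–236 m interval — the pycnocline.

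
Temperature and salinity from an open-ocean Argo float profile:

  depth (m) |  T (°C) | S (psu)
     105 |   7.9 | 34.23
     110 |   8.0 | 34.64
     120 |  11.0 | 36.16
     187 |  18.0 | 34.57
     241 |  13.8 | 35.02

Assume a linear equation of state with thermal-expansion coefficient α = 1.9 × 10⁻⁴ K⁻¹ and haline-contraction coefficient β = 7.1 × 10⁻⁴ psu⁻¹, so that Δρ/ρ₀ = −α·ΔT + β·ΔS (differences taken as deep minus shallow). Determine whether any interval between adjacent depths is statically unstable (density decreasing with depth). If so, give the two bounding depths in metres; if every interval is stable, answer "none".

Evaluate Δρ/ρ₀ = −αΔT + βΔS across each adjacent pair:
  105–110 m: −αΔT+βΔS = −(1.9 × 10⁻⁴)(+0.1)+(7.1 × 10⁻⁴)(+0.41) = 2.7 × 10⁻⁴ → stable
  110–120 m: −αΔT+βΔS = −(1.9 × 10⁻⁴)(+3.0)+(7.1 × 10⁻⁴)(+1.52) = 5.1 × 10⁻⁴ → stable
  120–187 m: −αΔT+βΔS = −(1.9 × 10⁻⁴)(+7.0)+(7.1 × 10⁻⁴)(-1.59) = -2.5 × 10⁻³ → UNSTABLE
  187–241 m: −αΔT+βΔS = −(1.9 × 10⁻⁴)(-4.2)+(7.1 × 10⁻⁴)(+0.45) = 1.1 × 10⁻³ → stable
The 120–187 m interval has Δρ < 0: lighter water underlies denser water.

120–187 m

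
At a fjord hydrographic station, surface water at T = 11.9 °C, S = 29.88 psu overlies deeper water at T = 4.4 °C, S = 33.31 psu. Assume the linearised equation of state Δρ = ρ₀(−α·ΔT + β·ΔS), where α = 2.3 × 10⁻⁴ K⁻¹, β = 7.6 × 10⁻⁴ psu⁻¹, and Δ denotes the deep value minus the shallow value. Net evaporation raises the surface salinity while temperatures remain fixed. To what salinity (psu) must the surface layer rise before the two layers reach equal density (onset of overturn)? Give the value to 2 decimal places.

Neutral buoyancy requires −α(T_deep − T_surf) + β(S_deep − S_surf′) = 0.
S_surf′ = S_deep − (α/β)·ΔT = 33.31 − (2.3 × 10⁻⁴/7.6 × 10⁻⁴)·(-7.5) = 35.5797 psu.
Increase required: 35.5797 − 29.88 = 5.6997 psu.

35.58 psu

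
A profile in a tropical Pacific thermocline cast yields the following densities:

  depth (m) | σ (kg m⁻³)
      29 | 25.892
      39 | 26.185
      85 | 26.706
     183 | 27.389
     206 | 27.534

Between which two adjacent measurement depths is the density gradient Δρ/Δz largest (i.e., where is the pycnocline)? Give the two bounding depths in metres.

29–39 m

Compute the density gradient over each adjacent pair:
  29–39 m: Δρ/Δz = 0.293/10 = 0.029 kg m⁻⁴
  39–85 m: Δρ/Δz = 0.521/46 = 0.011 kg m⁻⁴
  85–183 m: Δρ/Δz = 0.683/98 = 7.0 × 10⁻³ kg m⁻⁴
  183–206 m: Δρ/Δz = 0.145/23 = 6.3 × 10⁻³ kg m⁻⁴
The largest gradient is in the 29–39 m interval — the pycnocline.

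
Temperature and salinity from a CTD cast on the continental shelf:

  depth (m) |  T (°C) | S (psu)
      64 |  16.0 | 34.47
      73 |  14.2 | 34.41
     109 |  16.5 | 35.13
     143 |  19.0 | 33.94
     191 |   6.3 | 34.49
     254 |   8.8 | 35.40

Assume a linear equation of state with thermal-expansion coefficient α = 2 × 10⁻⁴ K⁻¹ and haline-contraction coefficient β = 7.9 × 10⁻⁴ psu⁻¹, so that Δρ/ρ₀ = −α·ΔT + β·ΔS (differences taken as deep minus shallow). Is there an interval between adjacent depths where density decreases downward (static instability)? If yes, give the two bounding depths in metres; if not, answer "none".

Evaluate Δρ/ρ₀ = −αΔT + βΔS across each adjacent pair:
  64–73 m: −αΔT+βΔS = −(2 × 10⁻⁴)(-1.8)+(7.9 × 10⁻⁴)(-0.06) = 3.1 × 10⁻⁴ → stable
  73–109 m: −αΔT+βΔS = −(2 × 10⁻⁴)(+2.3)+(7.9 × 10⁻⁴)(+0.72) = 1.1 × 10⁻⁴ → stable
  109–143 m: −αΔT+βΔS = −(2 × 10⁻⁴)(+2.5)+(7.9 × 10⁻⁴)(-1.19) = -1.4 × 10⁻³ → UNSTABLE
  143–191 m: −αΔT+βΔS = −(2 × 10⁻⁴)(-12.7)+(7.9 × 10⁻⁴)(+0.55) = 3.0 × 10⁻³ → stable
  191–254 m: −αΔT+βΔS = −(2 × 10⁻⁴)(+2.5)+(7.9 × 10⁻⁴)(+0.91) = 2.2 × 10⁻⁴ → stable
The 109–143 m interval has Δρ < 0: lighter water underlies denser water.

109–143 m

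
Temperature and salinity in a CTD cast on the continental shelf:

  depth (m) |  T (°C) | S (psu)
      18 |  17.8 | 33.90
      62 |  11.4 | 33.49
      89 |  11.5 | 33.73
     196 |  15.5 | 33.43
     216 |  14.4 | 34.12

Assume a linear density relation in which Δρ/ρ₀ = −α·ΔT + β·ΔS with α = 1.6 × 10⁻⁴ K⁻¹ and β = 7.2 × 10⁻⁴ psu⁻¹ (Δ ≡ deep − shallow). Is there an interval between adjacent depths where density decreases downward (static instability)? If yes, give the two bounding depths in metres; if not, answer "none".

89–196 m

Evaluate Δρ/ρ₀ = −αΔT + βΔS across each adjacent pair:
  18–62 m: −αΔT+βΔS = −(1.6 × 10⁻⁴)(-6.4)+(7.2 × 10⁻⁴)(-0.41) = 7.3 × 10⁻⁴ → stable
  62–89 m: −αΔT+βΔS = −(1.6 × 10⁻⁴)(+0.1)+(7.2 × 10⁻⁴)(+0.24) = 1.6 × 10⁻⁴ → stable
  89–196 m: −αΔT+βΔS = −(1.6 × 10⁻⁴)(+4.0)+(7.2 × 10⁻⁴)(-0.30) = -8.6 × 10⁻⁴ → UNSTABLE
  196–216 m: −αΔT+βΔS = −(1.6 × 10⁻⁴)(-1.1)+(7.2 × 10⁻⁴)(+0.69) = 6.7 × 10⁻⁴ → stable
The 89–196 m interval has Δρ < 0: lighter water underlies denser water.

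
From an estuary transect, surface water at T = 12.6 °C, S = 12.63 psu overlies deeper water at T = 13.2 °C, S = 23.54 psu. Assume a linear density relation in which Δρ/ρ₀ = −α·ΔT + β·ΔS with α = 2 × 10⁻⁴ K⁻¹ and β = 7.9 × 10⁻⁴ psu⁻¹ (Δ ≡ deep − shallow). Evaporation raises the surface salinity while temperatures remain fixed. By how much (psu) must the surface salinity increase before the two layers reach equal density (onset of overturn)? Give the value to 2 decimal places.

10.76 psu

Neutral buoyancy requires −α(T_deep − T_surf) + β(S_deep − S_surf′) = 0.
S_surf′ = S_deep − (α/β)·ΔT = 23.54 − (2 × 10⁻⁴/7.9 × 10⁻⁴)·(+0.6) = 23.3881 psu.
Increase required: 23.3881 − 12.63 = 10.7581 psu.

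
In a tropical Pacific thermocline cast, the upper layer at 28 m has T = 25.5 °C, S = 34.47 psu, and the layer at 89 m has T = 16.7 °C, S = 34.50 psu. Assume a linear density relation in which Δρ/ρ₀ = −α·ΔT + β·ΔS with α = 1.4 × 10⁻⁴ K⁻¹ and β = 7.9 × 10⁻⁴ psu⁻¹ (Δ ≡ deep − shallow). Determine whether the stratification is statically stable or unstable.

stable

ΔT = 16.7 − 25.5 = -8.8 K and ΔS = 34.50 − 34.47 = +0.03 psu (deep − shallow).
−αΔT = 1.232 × 10⁻³; βΔS = 2.37 × 10⁻⁵; sum Δρ/ρ₀ = 1.2557 × 10⁻³.
Δρ/ρ₀ > 0, so Δρ > 0: deeper water is denser → statically stable.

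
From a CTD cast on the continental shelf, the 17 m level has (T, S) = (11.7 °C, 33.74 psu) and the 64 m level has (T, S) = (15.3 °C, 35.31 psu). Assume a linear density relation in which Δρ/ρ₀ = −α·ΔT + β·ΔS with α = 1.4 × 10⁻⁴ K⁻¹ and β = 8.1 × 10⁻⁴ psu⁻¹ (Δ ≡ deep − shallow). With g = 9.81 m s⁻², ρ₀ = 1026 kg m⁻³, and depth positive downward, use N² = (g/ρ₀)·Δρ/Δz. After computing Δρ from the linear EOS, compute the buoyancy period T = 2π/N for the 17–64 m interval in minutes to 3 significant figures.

8.27 min

ΔT = +3.6 K, ΔS = +1.57 psu (deep − shallow).
Δρ/ρ₀ = −αΔT + βΔS = -5.04 × 10⁻⁴ + 1.2717 × 10⁻³ = 7.677 × 10⁻⁴, so Δρ ≈ 0.7877 kg m⁻³.
N² = (g/ρ₀)·Δρ/Δz = g·(Δρ/ρ₀)/Δz = 9.81 × 7.677 × 10⁻⁴ / 47 = 1.6024 × 10⁻⁴ s⁻².
N = √(1.6024 × 10⁻⁴) = 0.012659 rad s⁻¹ → T = 2π/N = 496.34 s = 8.2723 min ≈ 8.27 min.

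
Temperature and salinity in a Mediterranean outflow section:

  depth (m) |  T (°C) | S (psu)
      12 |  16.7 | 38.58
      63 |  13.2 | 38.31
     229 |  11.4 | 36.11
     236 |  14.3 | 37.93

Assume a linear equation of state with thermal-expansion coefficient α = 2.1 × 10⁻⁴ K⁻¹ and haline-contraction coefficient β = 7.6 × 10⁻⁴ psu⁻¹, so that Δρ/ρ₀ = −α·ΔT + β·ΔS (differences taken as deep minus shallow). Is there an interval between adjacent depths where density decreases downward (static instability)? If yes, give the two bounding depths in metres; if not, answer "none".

63–229 m

Evaluate Δρ/ρ₀ = −αΔT + βΔS across each adjacent pair:
  12–63 m: −αΔT+βΔS = −(2.1 × 10⁻⁴)(-3.5)+(7.6 × 10⁻⁴)(-0.27) = 5.3 × 10⁻⁴ → stable
  63–229 m: −αΔT+βΔS = −(2.1 × 10⁻⁴)(-1.8)+(7.6 × 10⁻⁴)(-2.20) = -1.3 × 10⁻³ → UNSTABLE
  229–236 m: −αΔT+βΔS = −(2.1 × 10⁻⁴)(+2.9)+(7.6 × 10⁻⁴)(+1.82) = 7.7 × 10⁻⁴ → stable
The 63–229 m interval has Δρ < 0: lighter water underlies denser water.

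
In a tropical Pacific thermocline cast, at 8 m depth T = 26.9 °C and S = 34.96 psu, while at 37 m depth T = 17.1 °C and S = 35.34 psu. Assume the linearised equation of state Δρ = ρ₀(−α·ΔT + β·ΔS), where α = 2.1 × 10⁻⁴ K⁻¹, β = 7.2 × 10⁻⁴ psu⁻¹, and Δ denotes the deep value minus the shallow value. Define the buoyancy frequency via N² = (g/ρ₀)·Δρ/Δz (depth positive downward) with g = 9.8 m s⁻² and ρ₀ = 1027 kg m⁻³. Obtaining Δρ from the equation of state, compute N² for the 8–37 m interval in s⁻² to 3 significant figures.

7.88 × 10⁻⁴ s⁻²

ΔT = -9.8 K, ΔS = +0.38 psu (deep − shallow).
Δρ/ρ₀ = −αΔT + βΔS = 2.058 × 10⁻³ + 2.736 × 10⁻⁴ = 2.3316 × 10⁻³, so Δρ ≈ 2.395 kg m⁻³.
N² = (g/ρ₀)·Δρ/Δz = g·(Δρ/ρ₀)/Δz = 9.8 × 2.3316 × 10⁻³ / 29 = 7.8792 × 10⁻⁴ s⁻² ≈ 7.88 × 10⁻⁴ s⁻².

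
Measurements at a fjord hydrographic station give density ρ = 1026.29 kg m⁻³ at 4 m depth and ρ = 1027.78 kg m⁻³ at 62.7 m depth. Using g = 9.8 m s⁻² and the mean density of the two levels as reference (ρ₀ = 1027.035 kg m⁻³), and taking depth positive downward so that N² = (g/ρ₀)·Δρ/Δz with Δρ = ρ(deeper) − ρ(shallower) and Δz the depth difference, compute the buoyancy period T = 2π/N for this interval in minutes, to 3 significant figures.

6.73 min

Δρ = 1027.78 − 1026.29 = 1.49 kg m⁻³ over Δz = 62.7 − 4 = 58.7 m.
N² = (9.8/1027.035) × (1.49/58.7) = 2.4221 × 10⁻⁴ s⁻².
N = √(2.4221 × 10⁻⁴) = 0.015563 rad s⁻¹, so T = 2π/N = 403.73 s = 6.7288 min ≈ 6.73 min.
A positive N² confirms static stability across the interval.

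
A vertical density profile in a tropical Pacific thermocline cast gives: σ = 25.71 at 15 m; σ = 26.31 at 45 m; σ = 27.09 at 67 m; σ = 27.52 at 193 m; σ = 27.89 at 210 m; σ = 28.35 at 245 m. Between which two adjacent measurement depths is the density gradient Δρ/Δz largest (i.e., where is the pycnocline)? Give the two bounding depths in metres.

Compute the density gradient over each adjacent pair:
  15–45 m: Δρ/Δz = 0.60/30 = 0.020 kg m⁻⁴
  45–67 m: Δρ/Δz = 0.78/22 = 0.035 kg m⁻⁴
  67–193 m: Δρ/Δz = 0.43/126 = 3.4 × 10⁻³ kg m⁻⁴
  193–210 m: Δρ/Δz = 0.37/17 = 0.022 kg m⁻⁴
  210–245 m: Δρ/Δz = 0.46/35 = 0.013 kg m⁻⁴
The largest gradient is in the 45–67 m interval — the pycnocline.

45–67 m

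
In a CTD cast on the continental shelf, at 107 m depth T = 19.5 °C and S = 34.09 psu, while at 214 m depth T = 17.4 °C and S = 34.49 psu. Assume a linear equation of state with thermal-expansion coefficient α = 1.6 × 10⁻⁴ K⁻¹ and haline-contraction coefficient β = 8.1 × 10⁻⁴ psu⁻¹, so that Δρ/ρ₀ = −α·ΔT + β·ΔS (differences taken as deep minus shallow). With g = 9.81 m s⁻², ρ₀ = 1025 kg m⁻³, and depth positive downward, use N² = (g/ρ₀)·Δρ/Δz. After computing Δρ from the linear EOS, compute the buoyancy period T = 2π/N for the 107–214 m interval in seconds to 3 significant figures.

ΔT = -2.1 K, ΔS = +0.40 psu (deep − shallow).
Δρ/ρ₀ = −αΔT + βΔS = 3.36 × 10⁻⁴ + 3.24 × 10⁻⁴ = 6.60 × 10⁻⁴, so Δρ ≈ 0.6765 kg m⁻³.
N² = (g/ρ₀)·Δρ/Δz = g·(Δρ/ρ₀)/Δz = 9.81 × 6.60 × 10⁻⁴ / 107 = 6.0510 × 10⁻⁵ s⁻².
N = √(6.0510 × 10⁻⁵) = 7.7788 × 10⁻³ rad s⁻¹ → T = 2π/N = 807.73 s ≈ 808 s.

808 s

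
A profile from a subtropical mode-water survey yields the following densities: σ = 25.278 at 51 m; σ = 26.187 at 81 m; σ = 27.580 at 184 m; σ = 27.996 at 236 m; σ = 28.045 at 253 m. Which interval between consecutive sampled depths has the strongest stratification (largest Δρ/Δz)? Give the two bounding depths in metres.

51–81 m

Compute the density gradient over each adjacent pair:
  51–81 m: Δρ/Δz = 0.909/30 = 0.030 kg m⁻⁴
  81–184 m: Δρ/Δz = 1.393/103 = 0.014 kg m⁻⁴
  184–236 m: Δρ/Δz = 0.416/52 = 8.0 × 10⁻³ kg m⁻⁴
  236–253 m: Δρ/Δz = 0.049/17 = 2.9 × 10⁻³ kg m⁻⁴
The largest gradient is in the 51–81 m interval — the pycnocline.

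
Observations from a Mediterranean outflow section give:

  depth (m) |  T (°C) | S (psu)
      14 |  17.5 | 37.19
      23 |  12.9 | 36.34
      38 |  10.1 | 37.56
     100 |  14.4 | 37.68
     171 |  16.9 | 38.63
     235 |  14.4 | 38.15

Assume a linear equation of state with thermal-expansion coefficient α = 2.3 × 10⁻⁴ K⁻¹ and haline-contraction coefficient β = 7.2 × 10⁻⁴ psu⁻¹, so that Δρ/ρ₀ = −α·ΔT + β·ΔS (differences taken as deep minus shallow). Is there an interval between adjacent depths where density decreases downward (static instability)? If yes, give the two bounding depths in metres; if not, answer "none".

Evaluate Δρ/ρ₀ = −αΔT + βΔS across each adjacent pair:
  14–23 m: −αΔT+βΔS = −(2.3 × 10⁻⁴)(-4.6)+(7.2 × 10⁻⁴)(-0.85) = 4.5 × 10⁻⁴ → stable
  23–38 m: −αΔT+βΔS = −(2.3 × 10⁻⁴)(-2.8)+(7.2 × 10⁻⁴)(+1.22) = 1.5 × 10⁻³ → stable
  38–100 m: −αΔT+βΔS = −(2.3 × 10⁻⁴)(+4.3)+(7.2 × 10⁻⁴)(+0.12) = -9.0 × 10⁻⁴ → UNSTABLE
  100–171 m: −αΔT+βΔS = −(2.3 × 10⁻⁴)(+2.5)+(7.2 × 10⁻⁴)(+0.95) = 1.1 × 10⁻⁴ → stable
  171–235 m: −αΔT+βΔS = −(2.3 × 10⁻⁴)(-2.5)+(7.2 × 10⁻⁴)(-0.48) = 2.3 × 10⁻⁴ → stable
The 38–100 m interval has Δρ < 0: lighter water underlies denser water.

38–100 m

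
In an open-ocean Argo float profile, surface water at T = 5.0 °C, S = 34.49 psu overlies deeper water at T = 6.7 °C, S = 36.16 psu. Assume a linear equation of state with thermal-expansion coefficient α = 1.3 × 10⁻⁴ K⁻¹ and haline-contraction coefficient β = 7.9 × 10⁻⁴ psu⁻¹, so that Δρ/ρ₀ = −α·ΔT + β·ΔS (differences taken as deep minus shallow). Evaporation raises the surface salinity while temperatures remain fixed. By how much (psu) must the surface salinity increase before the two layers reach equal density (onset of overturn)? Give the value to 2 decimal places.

1.39 psu

Neutral buoyancy requires −α(T_deep − T_surf) + β(S_deep − S_surf′) = 0.
S_surf′ = S_deep − (α/β)·ΔT = 36.16 − (1.3 × 10⁻⁴/7.9 × 10⁻⁴)·(+1.7) = 35.8803 psu.
Increase required: 35.8803 − 34.49 = 1.3903 psu.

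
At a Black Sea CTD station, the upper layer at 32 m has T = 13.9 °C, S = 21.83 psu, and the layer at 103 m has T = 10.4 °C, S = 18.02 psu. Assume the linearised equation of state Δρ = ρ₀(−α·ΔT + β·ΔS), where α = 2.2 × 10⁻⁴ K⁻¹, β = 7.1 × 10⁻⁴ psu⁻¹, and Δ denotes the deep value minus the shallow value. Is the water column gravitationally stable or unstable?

unstable

ΔT = 10.4 − 13.9 = -3.5 K and ΔS = 18.02 − 21.83 = -3.81 psu (deep − shallow).
−αΔT = 7.70 × 10⁻⁴; βΔS = -2.7051 × 10⁻³; sum Δρ/ρ₀ = -1.9351 × 10⁻³.
Δρ/ρ₀ < 0, so Δρ < 0: deeper water is lighter → statically unstable; the column would overturn.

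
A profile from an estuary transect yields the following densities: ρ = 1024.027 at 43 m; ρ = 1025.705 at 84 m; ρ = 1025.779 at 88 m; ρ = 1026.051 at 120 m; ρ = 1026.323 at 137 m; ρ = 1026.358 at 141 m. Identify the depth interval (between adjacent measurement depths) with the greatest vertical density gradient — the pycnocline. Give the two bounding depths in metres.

43–84 m

Compute the density gradient over each adjacent pair:
  43–84 m: Δρ/Δz = 1.678/41 = 0.041 kg m⁻⁴
  84–88 m: Δρ/Δz = 0.074/4 = 0.018 kg m⁻⁴
  88–120 m: Δρ/Δz = 0.272/32 = 8.5 × 10⁻³ kg m⁻⁴
  120–137 m: Δρ/Δz = 0.272/17 = 0.016 kg m⁻⁴
  137–141 m: Δρ/Δz = 0.035/4 = 8.8 × 10⁻³ kg m⁻⁴
The largest gradient is in the 43–84 m interval — the pycnocline.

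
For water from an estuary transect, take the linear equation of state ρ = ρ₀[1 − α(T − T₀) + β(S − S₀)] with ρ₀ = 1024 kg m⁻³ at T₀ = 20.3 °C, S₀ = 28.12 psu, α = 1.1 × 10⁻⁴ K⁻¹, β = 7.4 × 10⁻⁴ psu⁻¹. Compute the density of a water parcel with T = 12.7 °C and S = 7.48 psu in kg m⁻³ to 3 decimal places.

1009.216 kg m⁻³

T − T₀ = -7.6 K, S − S₀ = -20.64 psu.
Bracket = 1 − α·(-7.6) + β·(-20.64) = 1 + (-0.0144376) = 0.9855624.
ρ = 1024 × 0.9855624 = 1009.216 kg m⁻³.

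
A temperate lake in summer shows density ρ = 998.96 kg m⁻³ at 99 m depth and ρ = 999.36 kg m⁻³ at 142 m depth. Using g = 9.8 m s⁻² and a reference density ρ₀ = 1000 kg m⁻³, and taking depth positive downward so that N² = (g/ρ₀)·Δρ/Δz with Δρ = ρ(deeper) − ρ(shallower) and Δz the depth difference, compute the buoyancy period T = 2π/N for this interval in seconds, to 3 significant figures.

658 s

Δρ = 999.36 − 998.96 = 0.40 kg m⁻³ over Δz = 142 − 99 = 43 m.
N² = (9.8/1000) × (0.40/43) = 9.1163 × 10⁻⁵ s⁻².
N = √(9.1163 × 10⁻⁵) = 9.5479 × 10⁻³ rad s⁻¹, so T = 2π/N = 658.07 s ≈ 658 s.
A positive N² confirms static stability across the interval.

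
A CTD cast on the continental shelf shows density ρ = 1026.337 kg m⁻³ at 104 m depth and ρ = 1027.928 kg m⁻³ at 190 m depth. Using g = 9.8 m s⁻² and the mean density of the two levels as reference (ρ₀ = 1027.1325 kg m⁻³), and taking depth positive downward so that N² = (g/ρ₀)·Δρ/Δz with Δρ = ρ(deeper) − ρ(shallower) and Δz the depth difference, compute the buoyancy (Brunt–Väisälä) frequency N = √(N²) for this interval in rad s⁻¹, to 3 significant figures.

0.0133 rad s⁻¹

Δρ = 1027.928 − 1026.337 = 1.591 kg m⁻³ over Δz = 190 − 104 = 86 m.
N² = (9.8/1027.1325) × (1.591/86) = 1.7651 × 10⁻⁴ s⁻².
N = √(1.7651 × 10⁻⁴) = 0.013286 rad s⁻¹ ≈ 0.0133 rad s⁻¹.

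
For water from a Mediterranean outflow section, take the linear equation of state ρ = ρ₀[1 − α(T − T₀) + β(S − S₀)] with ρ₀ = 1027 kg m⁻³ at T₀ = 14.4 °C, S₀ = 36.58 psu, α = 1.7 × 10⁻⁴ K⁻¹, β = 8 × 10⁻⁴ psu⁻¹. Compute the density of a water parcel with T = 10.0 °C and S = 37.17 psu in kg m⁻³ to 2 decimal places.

1028.25 kg m⁻³

T − T₀ = -4.4 K, S − S₀ = +0.59 psu.
Bracket = 1 − α·(-4.4) + β·(+0.59) = 1 + (1.22 × 10⁻³) = 1.0012200.
ρ = 1027 × 1.0012200 = 1028.25 kg m⁻³.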